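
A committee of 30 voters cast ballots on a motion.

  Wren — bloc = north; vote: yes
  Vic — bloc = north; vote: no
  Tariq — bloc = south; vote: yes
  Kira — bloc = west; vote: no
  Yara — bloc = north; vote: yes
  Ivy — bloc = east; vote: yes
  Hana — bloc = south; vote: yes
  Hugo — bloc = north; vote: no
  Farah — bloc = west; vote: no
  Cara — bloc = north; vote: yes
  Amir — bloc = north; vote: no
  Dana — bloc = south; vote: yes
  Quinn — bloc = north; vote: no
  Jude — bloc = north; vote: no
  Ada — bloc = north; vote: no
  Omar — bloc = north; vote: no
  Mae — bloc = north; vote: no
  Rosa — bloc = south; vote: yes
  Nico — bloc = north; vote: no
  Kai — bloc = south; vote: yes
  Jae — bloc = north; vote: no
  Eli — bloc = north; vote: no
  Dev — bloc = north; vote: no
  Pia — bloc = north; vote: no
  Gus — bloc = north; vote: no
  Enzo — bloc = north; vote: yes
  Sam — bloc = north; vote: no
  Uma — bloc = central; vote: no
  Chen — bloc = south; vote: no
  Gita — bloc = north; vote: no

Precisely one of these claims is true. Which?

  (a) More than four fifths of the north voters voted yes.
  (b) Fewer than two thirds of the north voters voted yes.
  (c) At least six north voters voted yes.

(b)

|A| = 20, |A ∩ B| = 4, |A ∖ B| = 16.
(a) requires |A ∩ B| / |A| > 4/5: false.
(b) requires |A ∩ B| / |A| < 2/3: true.
(c) requires |A ∩ B| ≥ 6: false.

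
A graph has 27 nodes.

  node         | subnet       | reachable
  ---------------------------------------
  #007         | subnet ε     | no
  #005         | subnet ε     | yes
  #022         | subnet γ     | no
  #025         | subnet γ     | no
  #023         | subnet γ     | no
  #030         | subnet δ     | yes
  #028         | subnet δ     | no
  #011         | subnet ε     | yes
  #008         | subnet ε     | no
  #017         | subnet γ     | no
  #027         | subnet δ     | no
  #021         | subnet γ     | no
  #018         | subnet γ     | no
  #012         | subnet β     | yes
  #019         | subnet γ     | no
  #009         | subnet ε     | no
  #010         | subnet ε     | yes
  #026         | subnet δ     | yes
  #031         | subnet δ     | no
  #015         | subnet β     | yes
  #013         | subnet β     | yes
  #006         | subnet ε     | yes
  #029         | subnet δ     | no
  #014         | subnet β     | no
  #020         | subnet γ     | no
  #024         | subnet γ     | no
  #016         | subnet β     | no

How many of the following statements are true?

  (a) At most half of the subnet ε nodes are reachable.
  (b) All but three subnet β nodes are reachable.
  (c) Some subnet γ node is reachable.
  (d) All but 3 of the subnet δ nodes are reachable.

(a) subnet ε: |A| = 7, |A ∩ B| = 4; needs |A ∩ B| ≤ |A ∖ B| — false.
(b) subnet β: |A| = 5, |A ∩ B| = 3; needs |A ∖ B| = 3 — false.
(c) subnet γ: |A| = 9, |A ∩ B| = 0; needs A ∩ B ≠ ∅ (|A ∩ B| ≥ 1) — false.
(d) subnet δ: |A| = 6, |A ∩ B| = 2; needs |A ∖ B| = 3 — false.

0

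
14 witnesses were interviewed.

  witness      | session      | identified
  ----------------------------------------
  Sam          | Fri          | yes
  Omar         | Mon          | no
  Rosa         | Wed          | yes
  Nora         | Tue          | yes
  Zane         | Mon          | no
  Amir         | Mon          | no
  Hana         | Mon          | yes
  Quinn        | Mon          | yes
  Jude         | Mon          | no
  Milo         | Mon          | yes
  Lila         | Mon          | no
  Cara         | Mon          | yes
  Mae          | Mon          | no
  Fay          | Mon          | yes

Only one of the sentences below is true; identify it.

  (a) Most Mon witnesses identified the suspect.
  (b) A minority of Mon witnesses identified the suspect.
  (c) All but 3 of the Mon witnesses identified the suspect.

|A| = 11, |A ∩ B| = 5, |A ∖ B| = 6.
(a) requires |A ∩ B| > |A ∖ B|: false.
(b) requires |A ∩ B| < |A ∖ B|: true.
(c) requires |A ∖ B| = 3: false.

(b)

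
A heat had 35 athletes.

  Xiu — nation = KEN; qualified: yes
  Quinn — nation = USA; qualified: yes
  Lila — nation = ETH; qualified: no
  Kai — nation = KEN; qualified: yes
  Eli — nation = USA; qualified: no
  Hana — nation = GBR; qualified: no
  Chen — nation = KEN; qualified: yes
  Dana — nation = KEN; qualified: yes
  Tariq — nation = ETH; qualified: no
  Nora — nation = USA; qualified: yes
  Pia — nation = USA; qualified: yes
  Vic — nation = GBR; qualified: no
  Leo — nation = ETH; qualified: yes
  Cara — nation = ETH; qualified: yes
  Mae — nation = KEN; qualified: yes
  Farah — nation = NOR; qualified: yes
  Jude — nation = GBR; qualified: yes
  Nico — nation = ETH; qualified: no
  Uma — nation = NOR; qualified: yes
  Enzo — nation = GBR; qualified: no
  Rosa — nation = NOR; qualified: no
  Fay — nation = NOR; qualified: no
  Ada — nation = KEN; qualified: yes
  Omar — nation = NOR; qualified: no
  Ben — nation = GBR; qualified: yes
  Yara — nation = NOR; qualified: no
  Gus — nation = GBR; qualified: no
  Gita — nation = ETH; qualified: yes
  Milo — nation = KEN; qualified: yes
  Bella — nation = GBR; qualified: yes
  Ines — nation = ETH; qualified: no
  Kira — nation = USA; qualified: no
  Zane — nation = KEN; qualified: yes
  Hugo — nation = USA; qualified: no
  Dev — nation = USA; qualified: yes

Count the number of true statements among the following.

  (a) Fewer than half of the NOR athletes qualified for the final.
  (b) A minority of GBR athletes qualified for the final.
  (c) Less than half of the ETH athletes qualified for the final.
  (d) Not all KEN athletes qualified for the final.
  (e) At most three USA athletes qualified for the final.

3

(a) NOR: |A| = 6, |A ∩ B| = 2; needs |A ∩ B| < |A ∖ B| — true.
(b) GBR: |A| = 7, |A ∩ B| = 3; needs |A ∩ B| < |A ∖ B| — true.
(c) ETH: |A| = 7, |A ∩ B| = 3; needs |A ∩ B| < |A ∖ B| — true.
(d) KEN: |A| = 8, |A ∩ B| = 8; needs A ⊄ B (|A ∖ B| ≥ 1) — false.
(e) USA: |A| = 7, |A ∩ B| = 4; needs |A ∩ B| ≤ 3 — false.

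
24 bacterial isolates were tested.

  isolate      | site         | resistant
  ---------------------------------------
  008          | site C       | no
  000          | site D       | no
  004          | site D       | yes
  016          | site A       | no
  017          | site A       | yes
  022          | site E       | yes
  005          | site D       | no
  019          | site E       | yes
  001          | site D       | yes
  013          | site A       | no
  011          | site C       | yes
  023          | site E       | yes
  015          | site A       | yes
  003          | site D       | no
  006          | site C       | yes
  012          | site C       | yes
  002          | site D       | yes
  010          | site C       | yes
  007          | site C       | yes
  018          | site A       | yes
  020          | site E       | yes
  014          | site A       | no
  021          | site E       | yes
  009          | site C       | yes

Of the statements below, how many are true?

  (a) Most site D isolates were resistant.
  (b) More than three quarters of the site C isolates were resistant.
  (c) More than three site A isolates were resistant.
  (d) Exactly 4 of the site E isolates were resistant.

(a) site D: |A| = 6, |A ∩ B| = 3; needs |A ∩ B| > |A ∖ B| — false.
(b) site C: |A| = 7, |A ∩ B| = 6; needs |A ∩ B| / |A| > 3/4 — true.
(c) site A: |A| = 6, |A ∩ B| = 3; needs |A ∩ B| > 3 — false.
(d) site E: |A| = 5, |A ∩ B| = 5; needs |A ∩ B| = 4 — false.

1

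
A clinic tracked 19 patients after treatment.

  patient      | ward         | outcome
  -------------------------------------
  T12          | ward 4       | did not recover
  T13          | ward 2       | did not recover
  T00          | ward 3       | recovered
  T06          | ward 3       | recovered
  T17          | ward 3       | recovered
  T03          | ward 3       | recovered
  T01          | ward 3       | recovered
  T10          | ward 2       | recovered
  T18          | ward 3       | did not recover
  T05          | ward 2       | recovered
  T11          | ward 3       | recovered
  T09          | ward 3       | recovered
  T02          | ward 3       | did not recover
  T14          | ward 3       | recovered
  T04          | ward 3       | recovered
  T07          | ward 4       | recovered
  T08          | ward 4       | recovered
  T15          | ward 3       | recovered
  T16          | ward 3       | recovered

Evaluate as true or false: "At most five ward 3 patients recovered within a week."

False

'At most five ward 3 patients recovered within a week' holds iff |A ∩ B| ≤ 5.
A (the restrictor) = {T00, T06, T17, T03, T01, T18, T11, T09, T02, T14, T04, T15, T16}, |A| = 13.
A ∩ B = {T00, T06, T17, T03, T01, T11, T09, T14, T04, T15, T16}, so |A ∩ B| = 11.
|A ∩ B| = 11, so the statement is false.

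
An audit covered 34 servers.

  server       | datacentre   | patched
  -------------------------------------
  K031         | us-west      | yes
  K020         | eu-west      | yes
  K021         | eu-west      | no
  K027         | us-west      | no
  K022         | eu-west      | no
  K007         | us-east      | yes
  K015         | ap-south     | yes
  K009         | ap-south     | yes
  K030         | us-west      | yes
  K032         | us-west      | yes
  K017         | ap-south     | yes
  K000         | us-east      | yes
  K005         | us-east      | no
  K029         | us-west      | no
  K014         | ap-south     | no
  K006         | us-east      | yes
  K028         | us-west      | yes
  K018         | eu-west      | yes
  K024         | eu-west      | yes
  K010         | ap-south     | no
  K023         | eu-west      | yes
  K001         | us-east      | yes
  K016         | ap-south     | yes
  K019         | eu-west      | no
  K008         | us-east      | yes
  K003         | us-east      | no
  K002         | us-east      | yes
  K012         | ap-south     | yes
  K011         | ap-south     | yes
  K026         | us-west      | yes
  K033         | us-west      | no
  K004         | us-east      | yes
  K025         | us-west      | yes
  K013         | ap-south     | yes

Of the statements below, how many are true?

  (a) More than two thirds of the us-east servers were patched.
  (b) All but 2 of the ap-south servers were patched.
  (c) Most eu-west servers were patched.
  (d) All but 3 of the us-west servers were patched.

4

(a) us-east: |A| = 9, |A ∩ B| = 7; needs |A ∩ B| / |A| > 2/3 — true.
(b) ap-south: |A| = 9, |A ∩ B| = 7; needs |A ∖ B| = 2 — true.
(c) eu-west: |A| = 7, |A ∩ B| = 4; needs |A ∩ B| > |A ∖ B| — true.
(d) us-west: |A| = 9, |A ∩ B| = 6; needs |A ∖ B| = 3 — true.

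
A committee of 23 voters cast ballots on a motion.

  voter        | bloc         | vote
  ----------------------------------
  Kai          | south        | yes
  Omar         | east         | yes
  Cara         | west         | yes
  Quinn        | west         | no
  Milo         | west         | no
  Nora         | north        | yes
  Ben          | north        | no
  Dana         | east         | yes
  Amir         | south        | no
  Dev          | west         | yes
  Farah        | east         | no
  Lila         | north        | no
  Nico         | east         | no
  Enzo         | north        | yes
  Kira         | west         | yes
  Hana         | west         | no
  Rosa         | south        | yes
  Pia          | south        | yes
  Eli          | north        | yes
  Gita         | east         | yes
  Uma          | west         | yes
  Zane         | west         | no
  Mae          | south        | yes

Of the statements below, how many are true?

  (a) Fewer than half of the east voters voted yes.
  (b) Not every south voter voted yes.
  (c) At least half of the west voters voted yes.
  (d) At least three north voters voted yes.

3

(a) east: |A| = 5, |A ∩ B| = 3; needs |A ∩ B| < |A ∖ B| — false.
(b) south: |A| = 5, |A ∩ B| = 4; needs A ⊄ B (|A ∖ B| ≥ 1) — true.
(c) west: |A| = 8, |A ∩ B| = 4; needs |A ∩ B| ≥ |A ∖ B| — true.
(d) north: |A| = 5, |A ∩ B| = 3; needs |A ∩ B| ≥ 3 — true.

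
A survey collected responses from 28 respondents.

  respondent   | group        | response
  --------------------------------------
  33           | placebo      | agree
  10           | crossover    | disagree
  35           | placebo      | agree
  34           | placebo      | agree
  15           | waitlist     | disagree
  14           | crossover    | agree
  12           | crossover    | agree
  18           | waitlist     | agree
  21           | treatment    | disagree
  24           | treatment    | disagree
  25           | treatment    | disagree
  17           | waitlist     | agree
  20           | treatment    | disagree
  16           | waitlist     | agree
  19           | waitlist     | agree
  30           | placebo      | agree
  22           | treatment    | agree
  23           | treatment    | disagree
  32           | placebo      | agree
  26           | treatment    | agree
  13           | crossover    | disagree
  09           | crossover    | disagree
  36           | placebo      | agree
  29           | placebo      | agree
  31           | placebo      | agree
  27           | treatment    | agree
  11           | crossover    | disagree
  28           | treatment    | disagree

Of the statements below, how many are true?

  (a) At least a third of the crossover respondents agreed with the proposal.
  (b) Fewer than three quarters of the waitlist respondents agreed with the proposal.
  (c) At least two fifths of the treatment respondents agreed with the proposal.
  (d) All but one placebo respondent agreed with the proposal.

(a) crossover: |A| = 6, |A ∩ B| = 2; needs |A ∩ B| / |A| ≥ 1/3 — true.
(b) waitlist: |A| = 5, |A ∩ B| = 4; needs |A ∩ B| / |A| < 3/4 — false.
(c) treatment: |A| = 9, |A ∩ B| = 3; needs |A ∩ B| / |A| ≥ 2/5 — false.
(d) placebo: |A| = 8, |A ∩ B| = 8; needs |A ∖ B| = 1 — false.

1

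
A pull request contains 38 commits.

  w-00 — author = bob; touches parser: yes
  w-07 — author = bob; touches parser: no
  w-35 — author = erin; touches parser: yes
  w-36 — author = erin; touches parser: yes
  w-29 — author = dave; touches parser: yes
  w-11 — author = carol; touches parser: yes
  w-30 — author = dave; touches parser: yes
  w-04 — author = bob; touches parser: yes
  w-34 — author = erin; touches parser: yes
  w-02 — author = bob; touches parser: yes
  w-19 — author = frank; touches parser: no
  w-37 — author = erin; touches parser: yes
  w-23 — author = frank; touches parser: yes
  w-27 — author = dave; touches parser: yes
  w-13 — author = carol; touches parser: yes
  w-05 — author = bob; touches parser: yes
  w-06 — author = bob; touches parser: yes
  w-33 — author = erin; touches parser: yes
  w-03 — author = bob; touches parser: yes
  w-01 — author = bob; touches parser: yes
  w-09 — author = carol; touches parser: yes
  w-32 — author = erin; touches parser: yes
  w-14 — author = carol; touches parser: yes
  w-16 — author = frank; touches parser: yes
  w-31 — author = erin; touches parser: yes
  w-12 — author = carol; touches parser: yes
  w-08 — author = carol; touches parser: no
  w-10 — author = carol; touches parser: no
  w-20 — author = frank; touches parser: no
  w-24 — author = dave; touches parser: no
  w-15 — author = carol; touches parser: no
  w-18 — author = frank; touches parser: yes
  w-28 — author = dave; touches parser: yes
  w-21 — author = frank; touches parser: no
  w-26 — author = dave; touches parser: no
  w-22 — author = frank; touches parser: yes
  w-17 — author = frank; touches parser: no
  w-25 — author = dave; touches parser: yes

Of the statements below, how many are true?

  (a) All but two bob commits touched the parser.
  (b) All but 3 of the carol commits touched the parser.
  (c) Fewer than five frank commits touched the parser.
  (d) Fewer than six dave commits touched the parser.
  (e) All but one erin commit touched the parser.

(a) bob: |A| = 8, |A ∩ B| = 7; needs |A ∖ B| = 2 — false.
(b) carol: |A| = 8, |A ∩ B| = 5; needs |A ∖ B| = 3 — true.
(c) frank: |A| = 8, |A ∩ B| = 4; needs |A ∩ B| < 5 — true.
(d) dave: |A| = 7, |A ∩ B| = 5; needs |A ∩ B| < 6 — true.
(e) erin: |A| = 7, |A ∩ B| = 7; needs |A ∖ B| = 1 — false.

3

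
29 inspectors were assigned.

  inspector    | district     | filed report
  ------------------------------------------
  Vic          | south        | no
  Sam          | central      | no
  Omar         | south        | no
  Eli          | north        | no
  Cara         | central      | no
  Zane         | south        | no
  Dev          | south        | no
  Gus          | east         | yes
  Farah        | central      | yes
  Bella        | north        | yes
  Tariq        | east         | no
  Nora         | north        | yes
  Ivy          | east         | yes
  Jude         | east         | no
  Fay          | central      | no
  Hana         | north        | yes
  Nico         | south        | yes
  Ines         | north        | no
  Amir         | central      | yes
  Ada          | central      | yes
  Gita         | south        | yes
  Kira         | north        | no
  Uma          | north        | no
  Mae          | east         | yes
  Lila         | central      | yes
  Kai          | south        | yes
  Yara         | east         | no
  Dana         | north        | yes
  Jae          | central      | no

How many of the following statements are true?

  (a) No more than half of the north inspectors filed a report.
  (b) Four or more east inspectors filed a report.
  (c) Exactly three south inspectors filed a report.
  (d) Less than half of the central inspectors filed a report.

(a) north: |A| = 8, |A ∩ B| = 4; needs |A ∩ B| ≤ |A ∖ B| — true.
(b) east: |A| = 6, |A ∩ B| = 3; needs |A ∩ B| ≥ 4 — false.
(c) south: |A| = 7, |A ∩ B| = 3; needs |A ∩ B| = 3 — true.
(d) central: |A| = 8, |A ∩ B| = 4; needs |A ∩ B| < |A ∖ B| — false.

2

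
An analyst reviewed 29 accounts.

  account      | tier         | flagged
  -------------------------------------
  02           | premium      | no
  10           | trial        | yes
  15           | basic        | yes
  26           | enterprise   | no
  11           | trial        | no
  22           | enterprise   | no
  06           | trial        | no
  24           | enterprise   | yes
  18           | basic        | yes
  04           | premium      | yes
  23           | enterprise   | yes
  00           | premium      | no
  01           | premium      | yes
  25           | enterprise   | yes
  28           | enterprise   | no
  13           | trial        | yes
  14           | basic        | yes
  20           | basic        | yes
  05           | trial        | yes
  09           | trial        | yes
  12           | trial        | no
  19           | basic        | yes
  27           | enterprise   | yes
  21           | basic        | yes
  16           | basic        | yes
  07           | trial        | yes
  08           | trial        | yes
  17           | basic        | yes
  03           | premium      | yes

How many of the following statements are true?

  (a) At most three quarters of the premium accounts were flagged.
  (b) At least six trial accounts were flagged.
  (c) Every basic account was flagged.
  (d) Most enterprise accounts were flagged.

4

(a) premium: |A| = 5, |A ∩ B| = 3; needs |A ∩ B| / |A| ≤ 3/4 — true.
(b) trial: |A| = 9, |A ∩ B| = 6; needs |A ∩ B| ≥ 6 — true.
(c) basic: |A| = 8, |A ∩ B| = 8; needs A ⊆ B, i.e. every element of A is in B (|A ∖ B| = 0) — true.
(d) enterprise: |A| = 7, |A ∩ B| = 4; needs |A ∩ B| > |A ∖ B| — true.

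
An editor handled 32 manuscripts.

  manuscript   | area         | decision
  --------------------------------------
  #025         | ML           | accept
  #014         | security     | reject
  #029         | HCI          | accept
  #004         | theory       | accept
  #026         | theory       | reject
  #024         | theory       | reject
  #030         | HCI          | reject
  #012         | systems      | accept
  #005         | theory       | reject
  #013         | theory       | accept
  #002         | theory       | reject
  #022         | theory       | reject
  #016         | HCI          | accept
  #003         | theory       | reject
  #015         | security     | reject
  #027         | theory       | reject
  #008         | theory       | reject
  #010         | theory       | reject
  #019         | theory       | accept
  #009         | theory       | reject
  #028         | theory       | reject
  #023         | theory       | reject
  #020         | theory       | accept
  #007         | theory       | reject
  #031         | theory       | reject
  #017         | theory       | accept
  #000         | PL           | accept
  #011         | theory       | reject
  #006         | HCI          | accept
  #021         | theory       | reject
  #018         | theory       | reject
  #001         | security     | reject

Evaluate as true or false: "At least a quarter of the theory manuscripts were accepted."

False

The determiner here denotes the relation: |A ∩ B| / |A| ≥ 1/4.
|A| = 22, |A ∩ B| = 5, |A ∖ B| = 17.
|A ∩ B|/|A| = 5/22, so the statement is false.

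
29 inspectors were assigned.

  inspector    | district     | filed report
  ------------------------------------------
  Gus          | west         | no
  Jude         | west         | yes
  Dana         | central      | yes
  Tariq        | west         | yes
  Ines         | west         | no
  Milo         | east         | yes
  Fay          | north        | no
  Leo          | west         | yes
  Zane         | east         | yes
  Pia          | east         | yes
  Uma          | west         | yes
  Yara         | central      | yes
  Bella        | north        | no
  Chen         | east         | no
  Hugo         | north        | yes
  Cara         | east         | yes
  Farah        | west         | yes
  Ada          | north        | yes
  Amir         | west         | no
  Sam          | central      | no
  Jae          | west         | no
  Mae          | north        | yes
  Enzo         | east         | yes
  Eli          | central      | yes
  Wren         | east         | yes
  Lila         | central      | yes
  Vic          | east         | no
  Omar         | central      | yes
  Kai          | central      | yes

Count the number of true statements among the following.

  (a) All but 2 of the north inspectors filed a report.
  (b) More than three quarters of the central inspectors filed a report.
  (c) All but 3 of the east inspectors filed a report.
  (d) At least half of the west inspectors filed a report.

3

(a) north: |A| = 5, |A ∩ B| = 3; needs |A ∖ B| = 2 — true.
(b) central: |A| = 7, |A ∩ B| = 6; needs |A ∩ B| / |A| > 3/4 — true.
(c) east: |A| = 8, |A ∩ B| = 6; needs |A ∖ B| = 3 — false.
(d) west: |A| = 9, |A ∩ B| = 5; needs |A ∩ B| ≥ |A ∖ B| — true.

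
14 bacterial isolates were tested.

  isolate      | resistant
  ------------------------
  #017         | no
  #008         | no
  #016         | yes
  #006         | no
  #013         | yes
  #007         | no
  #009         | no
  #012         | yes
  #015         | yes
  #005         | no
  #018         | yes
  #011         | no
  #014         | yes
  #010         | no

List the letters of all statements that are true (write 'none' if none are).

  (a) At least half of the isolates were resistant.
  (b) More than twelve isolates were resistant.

none

|A| = 14, |A ∩ B| = 6, |A ∖ B| = 8.
(a) |A ∩ B| ≥ |A ∖ B|: fails.
(b) |A ∩ B| > 12: fails.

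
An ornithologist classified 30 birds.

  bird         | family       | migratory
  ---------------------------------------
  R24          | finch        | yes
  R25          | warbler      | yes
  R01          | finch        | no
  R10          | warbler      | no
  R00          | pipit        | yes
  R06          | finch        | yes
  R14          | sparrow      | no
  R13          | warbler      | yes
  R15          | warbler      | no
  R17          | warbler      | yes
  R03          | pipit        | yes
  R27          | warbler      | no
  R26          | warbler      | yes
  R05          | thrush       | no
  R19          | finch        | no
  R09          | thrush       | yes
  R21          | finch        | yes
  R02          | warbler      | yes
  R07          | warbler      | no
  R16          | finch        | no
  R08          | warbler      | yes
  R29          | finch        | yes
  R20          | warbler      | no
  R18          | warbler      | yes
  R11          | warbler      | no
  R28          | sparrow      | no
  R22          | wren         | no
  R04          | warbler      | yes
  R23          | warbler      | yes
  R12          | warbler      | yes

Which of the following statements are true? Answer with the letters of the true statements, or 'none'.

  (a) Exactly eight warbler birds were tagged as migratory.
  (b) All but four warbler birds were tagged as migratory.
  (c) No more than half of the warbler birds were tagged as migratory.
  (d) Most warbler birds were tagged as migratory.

|A| = 16, |A ∩ B| = 10, |A ∖ B| = 6.
(a) |A ∩ B| = 8: fails.
(b) |A ∖ B| = 4: fails.
(c) |A ∩ B| ≤ |A ∖ B|: fails.
(d) |A ∩ B| > |A ∖ B|: holds.

(d)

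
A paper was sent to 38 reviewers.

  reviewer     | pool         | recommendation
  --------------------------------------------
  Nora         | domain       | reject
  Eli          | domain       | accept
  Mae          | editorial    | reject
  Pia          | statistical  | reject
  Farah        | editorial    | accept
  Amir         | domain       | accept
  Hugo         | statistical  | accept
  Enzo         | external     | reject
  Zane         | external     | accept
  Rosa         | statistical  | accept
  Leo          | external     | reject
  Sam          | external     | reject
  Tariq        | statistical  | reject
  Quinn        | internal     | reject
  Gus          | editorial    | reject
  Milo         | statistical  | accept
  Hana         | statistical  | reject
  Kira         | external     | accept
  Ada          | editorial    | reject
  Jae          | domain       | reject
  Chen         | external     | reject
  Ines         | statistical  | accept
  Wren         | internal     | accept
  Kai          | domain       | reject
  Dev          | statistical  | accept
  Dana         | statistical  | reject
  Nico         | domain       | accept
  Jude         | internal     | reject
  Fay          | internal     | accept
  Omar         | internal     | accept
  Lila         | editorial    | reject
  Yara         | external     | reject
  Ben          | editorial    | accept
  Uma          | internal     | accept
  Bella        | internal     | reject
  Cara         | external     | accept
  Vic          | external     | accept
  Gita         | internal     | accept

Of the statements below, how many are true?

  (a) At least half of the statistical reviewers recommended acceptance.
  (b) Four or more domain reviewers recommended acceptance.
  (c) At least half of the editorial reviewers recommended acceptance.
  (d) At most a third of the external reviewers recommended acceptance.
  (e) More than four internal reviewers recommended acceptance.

2

(a) statistical: |A| = 9, |A ∩ B| = 5; needs |A ∩ B| ≥ |A ∖ B| — true.
(b) domain: |A| = 6, |A ∩ B| = 3; needs |A ∩ B| ≥ 4 — false.
(c) editorial: |A| = 6, |A ∩ B| = 2; needs |A ∩ B| ≥ |A ∖ B| — false.
(d) external: |A| = 9, |A ∩ B| = 4; needs |A ∩ B| / |A| ≤ 1/3 — false.
(e) internal: |A| = 8, |A ∩ B| = 5; needs |A ∩ B| > 4 — true.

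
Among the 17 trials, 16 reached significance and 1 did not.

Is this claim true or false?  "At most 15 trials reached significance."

The determiner here denotes the relation: |A ∩ B| ≤ 15.
|A| = 17, |A ∩ B| = 16, |A ∖ B| = 1.
|A ∩ B| = 16, so the statement is false.

False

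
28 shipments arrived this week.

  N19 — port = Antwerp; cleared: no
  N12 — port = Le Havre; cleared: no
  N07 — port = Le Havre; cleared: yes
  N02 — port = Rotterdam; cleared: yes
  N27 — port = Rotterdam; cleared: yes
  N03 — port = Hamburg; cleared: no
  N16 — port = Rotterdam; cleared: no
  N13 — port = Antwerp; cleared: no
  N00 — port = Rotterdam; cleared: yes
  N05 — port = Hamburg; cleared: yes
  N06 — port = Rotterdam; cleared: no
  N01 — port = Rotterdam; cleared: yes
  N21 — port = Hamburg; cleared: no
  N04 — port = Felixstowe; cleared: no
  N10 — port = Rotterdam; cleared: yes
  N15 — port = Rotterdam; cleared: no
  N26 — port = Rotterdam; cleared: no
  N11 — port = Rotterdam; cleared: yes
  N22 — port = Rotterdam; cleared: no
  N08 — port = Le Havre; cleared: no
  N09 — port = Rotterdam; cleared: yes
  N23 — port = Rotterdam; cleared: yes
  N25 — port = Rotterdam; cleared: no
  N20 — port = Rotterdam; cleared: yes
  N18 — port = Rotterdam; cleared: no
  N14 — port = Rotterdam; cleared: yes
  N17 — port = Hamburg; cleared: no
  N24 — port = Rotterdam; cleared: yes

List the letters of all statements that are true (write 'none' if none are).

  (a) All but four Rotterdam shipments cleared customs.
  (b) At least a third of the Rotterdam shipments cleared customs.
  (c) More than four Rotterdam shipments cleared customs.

(b), (c)

|A| = 18, |A ∩ B| = 11, |A ∖ B| = 7.
(a) |A ∖ B| = 4: fails.
(b) |A ∩ B| / |A| ≥ 1/3: holds.
(c) |A ∩ B| > 4: holds.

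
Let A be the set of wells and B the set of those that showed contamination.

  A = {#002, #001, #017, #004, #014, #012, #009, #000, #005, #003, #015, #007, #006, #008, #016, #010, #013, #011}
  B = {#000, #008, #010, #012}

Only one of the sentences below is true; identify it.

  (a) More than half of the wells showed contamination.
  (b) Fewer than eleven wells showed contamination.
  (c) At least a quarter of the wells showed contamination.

|A| = 18, |A ∩ B| = 4, |A ∖ B| = 14.
(a) requires |A ∩ B| > |A ∖ B|: false.
(b) requires |A ∩ B| < 11: true.
(c) requires |A ∩ B| / |A| ≥ 1/4: false.

(b)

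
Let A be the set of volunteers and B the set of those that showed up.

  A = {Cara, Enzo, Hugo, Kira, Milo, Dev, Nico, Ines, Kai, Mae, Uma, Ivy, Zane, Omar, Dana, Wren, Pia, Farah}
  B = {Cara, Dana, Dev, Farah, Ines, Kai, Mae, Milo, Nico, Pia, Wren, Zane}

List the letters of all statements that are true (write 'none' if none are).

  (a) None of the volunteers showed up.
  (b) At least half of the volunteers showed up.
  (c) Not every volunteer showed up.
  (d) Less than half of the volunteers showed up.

|A| = 18, |A ∩ B| = 12, |A ∖ B| = 6.
(a) A ∩ B = ∅ (|A ∩ B| = 0): fails.
(b) |A ∩ B| ≥ |A ∖ B|: holds.
(c) A ⊄ B (|A ∖ B| ≥ 1): holds.
(d) |A ∩ B| < |A ∖ B|: fails.

(b), (c)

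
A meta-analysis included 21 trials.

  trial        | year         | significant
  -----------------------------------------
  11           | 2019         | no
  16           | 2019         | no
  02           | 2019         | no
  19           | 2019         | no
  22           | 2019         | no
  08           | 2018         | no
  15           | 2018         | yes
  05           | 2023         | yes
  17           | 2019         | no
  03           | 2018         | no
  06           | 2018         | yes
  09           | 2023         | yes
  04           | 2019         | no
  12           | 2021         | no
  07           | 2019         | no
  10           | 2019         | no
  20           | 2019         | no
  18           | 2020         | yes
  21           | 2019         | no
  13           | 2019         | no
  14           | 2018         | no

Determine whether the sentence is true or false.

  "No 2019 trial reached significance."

Truth condition: A ∩ B = ∅ (|A ∩ B| = 0).
A (the restrictor) = {11, 16, 02, 19, 22, 17, 04, 07, 10, 20, 21, 13}, |A| = 12.
A ∩ B = {}, so |A ∩ B| = 0.
So the statement is true.

True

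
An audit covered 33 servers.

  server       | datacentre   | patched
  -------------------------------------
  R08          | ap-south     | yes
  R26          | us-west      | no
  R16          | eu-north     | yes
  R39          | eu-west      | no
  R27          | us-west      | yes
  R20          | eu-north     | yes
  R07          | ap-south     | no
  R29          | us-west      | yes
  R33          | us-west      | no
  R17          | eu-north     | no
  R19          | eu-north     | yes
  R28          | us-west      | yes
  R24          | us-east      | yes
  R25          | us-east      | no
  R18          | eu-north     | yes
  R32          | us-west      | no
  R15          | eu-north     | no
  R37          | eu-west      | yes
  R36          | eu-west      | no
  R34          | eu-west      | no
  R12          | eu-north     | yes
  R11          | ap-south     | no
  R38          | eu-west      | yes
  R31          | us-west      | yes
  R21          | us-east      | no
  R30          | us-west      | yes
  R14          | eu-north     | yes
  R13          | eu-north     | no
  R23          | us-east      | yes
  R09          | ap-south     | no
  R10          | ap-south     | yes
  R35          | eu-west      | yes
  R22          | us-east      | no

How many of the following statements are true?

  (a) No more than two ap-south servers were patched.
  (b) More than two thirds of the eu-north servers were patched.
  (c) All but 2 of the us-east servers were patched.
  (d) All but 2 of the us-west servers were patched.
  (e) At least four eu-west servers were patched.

1

(a) ap-south: |A| = 5, |A ∩ B| = 2; needs |A ∩ B| ≤ 2 — true.
(b) eu-north: |A| = 9, |A ∩ B| = 6; needs |A ∩ B| / |A| > 2/3 — false.
(c) us-east: |A| = 5, |A ∩ B| = 2; needs |A ∖ B| = 2 — false.
(d) us-west: |A| = 8, |A ∩ B| = 5; needs |A ∖ B| = 2 — false.
(e) eu-west: |A| = 6, |A ∩ B| = 3; needs |A ∩ B| ≥ 4 — false.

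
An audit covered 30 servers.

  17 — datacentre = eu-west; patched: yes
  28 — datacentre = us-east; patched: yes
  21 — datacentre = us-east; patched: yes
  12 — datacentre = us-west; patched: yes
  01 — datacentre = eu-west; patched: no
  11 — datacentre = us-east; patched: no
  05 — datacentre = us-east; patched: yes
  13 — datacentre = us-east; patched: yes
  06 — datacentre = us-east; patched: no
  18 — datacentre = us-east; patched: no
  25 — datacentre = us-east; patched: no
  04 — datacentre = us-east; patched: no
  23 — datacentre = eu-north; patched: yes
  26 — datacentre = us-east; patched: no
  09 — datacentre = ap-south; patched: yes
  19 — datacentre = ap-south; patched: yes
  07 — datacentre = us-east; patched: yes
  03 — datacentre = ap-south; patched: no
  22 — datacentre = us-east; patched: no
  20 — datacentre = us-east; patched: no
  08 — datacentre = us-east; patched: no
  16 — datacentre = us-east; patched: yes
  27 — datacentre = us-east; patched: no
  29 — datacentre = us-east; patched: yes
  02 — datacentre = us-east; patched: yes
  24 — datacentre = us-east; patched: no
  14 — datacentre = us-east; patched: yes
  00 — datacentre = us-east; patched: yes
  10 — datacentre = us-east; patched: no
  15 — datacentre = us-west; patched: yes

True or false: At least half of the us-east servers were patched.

'At least half of the us-east servers were patched' holds iff |A ∩ B| ≥ |A ∖ B|.
|A| = 22, |A ∩ B| = 10, |A ∖ B| = 12.
10 < 12, so the statement is false.

False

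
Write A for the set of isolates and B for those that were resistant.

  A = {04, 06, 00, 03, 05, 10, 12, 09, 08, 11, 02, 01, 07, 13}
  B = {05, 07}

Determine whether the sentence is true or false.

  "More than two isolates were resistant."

False

'More than two isolates were resistant' holds iff |A ∩ B| > 2.
A (the restrictor) = {04, 06, 00, 03, 05, 10, 12, 09, 08, 11, 02, 01, 07, 13}, |A| = 14.
A ∩ B = {05, 07}, so |A ∩ B| = 2.
|A ∩ B| = 2, so the statement is false.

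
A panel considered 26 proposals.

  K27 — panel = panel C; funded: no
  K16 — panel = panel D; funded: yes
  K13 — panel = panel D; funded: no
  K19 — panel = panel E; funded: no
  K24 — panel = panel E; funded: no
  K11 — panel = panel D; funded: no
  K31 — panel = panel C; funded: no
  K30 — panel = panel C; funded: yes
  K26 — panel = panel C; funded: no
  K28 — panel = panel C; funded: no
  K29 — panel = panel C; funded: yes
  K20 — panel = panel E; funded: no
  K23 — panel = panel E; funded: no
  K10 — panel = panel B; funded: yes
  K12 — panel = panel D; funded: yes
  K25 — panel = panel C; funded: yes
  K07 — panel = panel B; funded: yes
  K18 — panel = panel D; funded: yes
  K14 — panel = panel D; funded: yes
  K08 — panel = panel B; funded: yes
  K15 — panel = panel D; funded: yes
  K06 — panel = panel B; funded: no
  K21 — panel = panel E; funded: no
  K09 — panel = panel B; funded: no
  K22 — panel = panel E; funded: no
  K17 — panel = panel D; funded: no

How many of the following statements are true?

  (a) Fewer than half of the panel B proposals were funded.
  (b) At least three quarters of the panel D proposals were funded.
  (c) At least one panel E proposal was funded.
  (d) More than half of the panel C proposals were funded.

0

(a) panel B: |A| = 5, |A ∩ B| = 3; needs |A ∩ B| < |A ∖ B| — false.
(b) panel D: |A| = 8, |A ∩ B| = 5; needs |A ∩ B| / |A| ≥ 3/4 — false.
(c) panel E: |A| = 6, |A ∩ B| = 0; needs A ∩ B ≠ ∅ (|A ∩ B| ≥ 1) — false.
(d) panel C: |A| = 7, |A ∩ B| = 3; needs |A ∩ B| > |A ∖ B| — false.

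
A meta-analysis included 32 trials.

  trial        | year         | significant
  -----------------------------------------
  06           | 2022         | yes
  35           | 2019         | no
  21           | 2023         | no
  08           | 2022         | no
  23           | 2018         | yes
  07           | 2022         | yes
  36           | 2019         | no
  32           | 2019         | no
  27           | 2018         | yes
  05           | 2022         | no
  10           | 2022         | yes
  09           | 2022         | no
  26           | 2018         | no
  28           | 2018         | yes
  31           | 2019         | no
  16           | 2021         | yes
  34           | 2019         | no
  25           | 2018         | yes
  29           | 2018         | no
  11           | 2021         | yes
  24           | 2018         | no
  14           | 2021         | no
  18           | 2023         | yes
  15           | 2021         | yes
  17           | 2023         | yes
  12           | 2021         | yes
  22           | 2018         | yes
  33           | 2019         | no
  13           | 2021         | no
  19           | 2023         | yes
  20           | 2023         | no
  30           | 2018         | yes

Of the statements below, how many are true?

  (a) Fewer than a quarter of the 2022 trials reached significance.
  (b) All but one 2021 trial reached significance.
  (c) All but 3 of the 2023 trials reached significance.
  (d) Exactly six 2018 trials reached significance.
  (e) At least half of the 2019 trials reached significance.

1

(a) 2022: |A| = 6, |A ∩ B| = 3; needs |A ∩ B| / |A| < 1/4 — false.
(b) 2021: |A| = 6, |A ∩ B| = 4; needs |A ∖ B| = 1 — false.
(c) 2023: |A| = 5, |A ∩ B| = 3; needs |A ∖ B| = 3 — false.
(d) 2018: |A| = 9, |A ∩ B| = 6; needs |A ∩ B| = 6 — true.
(e) 2019: |A| = 6, |A ∩ B| = 0; needs |A ∩ B| ≥ |A ∖ B| — false.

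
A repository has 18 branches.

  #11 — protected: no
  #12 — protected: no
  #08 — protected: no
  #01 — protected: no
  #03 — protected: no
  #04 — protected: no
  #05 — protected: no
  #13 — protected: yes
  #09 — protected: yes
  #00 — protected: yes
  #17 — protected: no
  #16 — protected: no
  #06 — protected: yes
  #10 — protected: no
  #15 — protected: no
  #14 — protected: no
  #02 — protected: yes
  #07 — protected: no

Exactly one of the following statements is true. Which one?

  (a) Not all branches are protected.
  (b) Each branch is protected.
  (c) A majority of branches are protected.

|A| = 18, |A ∩ B| = 5, |A ∖ B| = 13.
(a) requires A ⊄ B (|A ∖ B| ≥ 1): true.
(b) requires A ⊆ B, i.e. every element of A is in B (|A ∖ B| = 0): false.
(c) requires |A ∩ B| > |A ∖ B|: false.

(a)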